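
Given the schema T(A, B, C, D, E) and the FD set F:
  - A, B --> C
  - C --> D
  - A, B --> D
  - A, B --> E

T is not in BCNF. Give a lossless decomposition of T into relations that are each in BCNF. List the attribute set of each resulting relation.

{A, B, C, E}; {C, D}

Candidate key of the original relation: {A, B}.
Within {A, B, C, D, E}: {C}⁺ ∩ {A, B, C, D, E} = {C, D}, not the whole set, so C --> D violates BCNF; decompose into {C, D} and {A, B, C, E}.
{C, D} has no BCNF violation.
{A, B, C, E} has no BCNF violation.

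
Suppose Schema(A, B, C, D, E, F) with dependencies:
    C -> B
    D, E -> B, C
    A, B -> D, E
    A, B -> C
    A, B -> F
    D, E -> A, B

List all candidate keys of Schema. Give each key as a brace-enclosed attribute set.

{A, B}, {A, C}, {D, E}

{A, B}⁺ = {A, B, C, D, E, F} — all of the relation — so {A, B} is a candidate key.
{A, C}⁺ = {A, B, C, D, E, F} — all of the relation — so {A, C} is a candidate key.
{D, E}⁺ = {A, B, C, D, E, F} — all of the relation — so {D, E} is a candidate key.
These are minimal and exhaustive — every other superkey contains one of them.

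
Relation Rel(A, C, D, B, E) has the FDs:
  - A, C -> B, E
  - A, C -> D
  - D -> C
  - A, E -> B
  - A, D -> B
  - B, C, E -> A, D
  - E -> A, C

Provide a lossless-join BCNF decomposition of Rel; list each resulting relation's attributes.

Candidate keys of the original relation: {A, C}, {A, D}, {E}.
{A, B, C, D, E}: {D} determines {C, D} here but is not a superkey — split on D -> C, giving {C, D} and {A, B, D, E}.
{C, D} is in BCNF.
{A, B, D, E} is in BCNF.

{A, B, D, E}; {C, D}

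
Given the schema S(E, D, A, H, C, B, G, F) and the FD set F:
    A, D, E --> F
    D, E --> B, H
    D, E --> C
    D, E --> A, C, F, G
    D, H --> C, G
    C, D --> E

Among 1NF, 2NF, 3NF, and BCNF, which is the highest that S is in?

Candidate keys: {C, D}, {D, E}, {D, H}. Prime attributes: {C, D, E, H}.
Each dependency's left side is a superkey — BCNF holds.

BCNF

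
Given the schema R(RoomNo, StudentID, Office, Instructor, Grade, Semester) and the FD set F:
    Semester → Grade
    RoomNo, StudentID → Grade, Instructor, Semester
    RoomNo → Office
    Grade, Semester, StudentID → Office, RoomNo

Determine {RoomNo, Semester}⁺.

Start with {RoomNo, Semester}.
Semester → Grade applies; add {Grade} → now {Grade, RoomNo, Semester}.
RoomNo → Office applies; add {Office} → now {Grade, Office, RoomNo, Semester}.
No further FD applies.

{Grade, Office, RoomNo, Semester}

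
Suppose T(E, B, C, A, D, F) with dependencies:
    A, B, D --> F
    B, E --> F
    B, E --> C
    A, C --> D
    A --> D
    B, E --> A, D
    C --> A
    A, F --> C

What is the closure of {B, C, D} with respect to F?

Start with {B, C, D}.
C --> A applies; add {A} → now {A, B, C, D}.
A, B, D --> F applies; add {F} → now {A, B, C, D, F}.
No further FD applies.

{A, B, C, D, F}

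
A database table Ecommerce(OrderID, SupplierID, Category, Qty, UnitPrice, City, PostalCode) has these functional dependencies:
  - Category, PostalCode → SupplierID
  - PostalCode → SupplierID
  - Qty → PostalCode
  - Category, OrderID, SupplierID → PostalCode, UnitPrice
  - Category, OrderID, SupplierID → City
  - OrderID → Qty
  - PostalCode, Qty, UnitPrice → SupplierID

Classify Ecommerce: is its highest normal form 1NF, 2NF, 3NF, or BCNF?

1NF

Candidate key: {Category, OrderID}. Prime attributes: {Category, OrderID}.
For Category, PostalCode → SupplierID we have {Category, PostalCode}⁺ = {Category, PostalCode, SupplierID}; {Category, PostalCode} is not a superkey, so BCNF fails.
Category, PostalCode → SupplierID has non-prime {SupplierID} on the right and a non-superkey on the left, so 3NF fails.
{OrderID} is a proper subset of the key {Category, OrderID}, and {OrderID}⁺ contains the non-prime attributes {PostalCode, Qty, SupplierID} — a partial dependency, so 2NF is violated.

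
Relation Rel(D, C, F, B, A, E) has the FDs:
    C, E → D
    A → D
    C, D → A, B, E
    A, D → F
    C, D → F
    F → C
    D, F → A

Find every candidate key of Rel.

{A}, {C, D}, {C, E}, {D, F}, {E, F}

Closure of {A} is {A, B, C, D, E, F}, the whole schema; {A} is a candidate key.
Closure of {C, D} is {A, B, C, D, E, F}, the whole schema; {C, D} is a candidate key.
Closure of {C, E} is {A, B, C, D, E, F}, the whole schema; {C, E} is a candidate key.
Closure of {D, F} is {A, B, C, D, E, F}, the whole schema; {D, F} is a candidate key.
Closure of {E, F} is {A, B, C, D, E, F}, the whole schema; {E, F} is a candidate key.
No proper subset of any of these is a key, and no other minimal superkey exists.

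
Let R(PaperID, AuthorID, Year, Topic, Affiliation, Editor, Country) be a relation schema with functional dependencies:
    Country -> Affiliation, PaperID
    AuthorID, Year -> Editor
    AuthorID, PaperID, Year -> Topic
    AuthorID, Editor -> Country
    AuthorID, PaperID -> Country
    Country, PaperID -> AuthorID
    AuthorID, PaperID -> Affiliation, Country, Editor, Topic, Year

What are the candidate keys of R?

Closure of {Country} is {Affiliation, AuthorID, Country, Editor, PaperID, Topic, Year}, the whole schema; {Country} is a candidate key.
Closure of {AuthorID, Editor} is {Affiliation, AuthorID, Country, Editor, PaperID, Topic, Year}, the whole schema; {AuthorID, Editor} is a candidate key.
Closure of {AuthorID, PaperID} is {Affiliation, AuthorID, Country, Editor, PaperID, Topic, Year}, the whole schema; {AuthorID, PaperID} is a candidate key.
Closure of {AuthorID, Year} is {Affiliation, AuthorID, Country, Editor, PaperID, Topic, Year}, the whole schema; {AuthorID, Year} is a candidate key.
Any other superkey properly contains one of these, so there are no further candidate keys.

{AuthorID, Editor}, {AuthorID, PaperID}, {AuthorID, Year}, {Country}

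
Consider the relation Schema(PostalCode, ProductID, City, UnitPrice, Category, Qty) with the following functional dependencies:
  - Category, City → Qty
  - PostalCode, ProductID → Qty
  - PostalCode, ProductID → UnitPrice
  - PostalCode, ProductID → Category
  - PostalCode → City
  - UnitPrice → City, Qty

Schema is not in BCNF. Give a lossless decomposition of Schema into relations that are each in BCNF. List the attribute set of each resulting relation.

{Category, City, Qty}; {Category, PostalCode, ProductID, UnitPrice}; {City, PostalCode}

Candidate key of the original relation: {PostalCode, ProductID}.
In {Category, City, PostalCode, ProductID, Qty, UnitPrice}, {Category, City} is not a superkey ({Category, City}⁺ restricted to this set is {Category, City, Qty}), so split on Category, City → Qty into {Category, City, Qty} and {Category, City, PostalCode, ProductID, UnitPrice}.
{Category, City, Qty} is in BCNF.
In {Category, City, PostalCode, ProductID, UnitPrice}, {PostalCode} is not a superkey ({PostalCode}⁺ restricted to this set is {City, PostalCode}), so split on PostalCode → City into {City, PostalCode} and {Category, PostalCode, ProductID, UnitPrice}.
{City, PostalCode} is in BCNF.
{Category, PostalCode, ProductID, UnitPrice} is in BCNF.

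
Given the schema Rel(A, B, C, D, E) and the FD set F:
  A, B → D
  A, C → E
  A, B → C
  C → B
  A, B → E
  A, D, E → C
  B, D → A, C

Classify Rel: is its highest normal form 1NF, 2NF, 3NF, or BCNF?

Candidate keys: {A, B}, {A, C}, {A, D, E}, {B, D}, {C, D}. Prime attributes: {A, B, C, D, E}.
For C → B we have {C}⁺ = {B, C}; {C} is not a superkey, so BCNF fails.
Its right-hand attributes {B} are all prime, as are those of every other non-superkey FD — the relation is in 3NF.

3NF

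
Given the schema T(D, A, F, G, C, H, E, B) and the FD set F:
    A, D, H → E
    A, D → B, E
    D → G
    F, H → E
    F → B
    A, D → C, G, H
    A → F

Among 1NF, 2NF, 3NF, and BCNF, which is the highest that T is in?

Candidate key: {A, D}. Prime attributes: {A, D}.
For D → G we have {D}⁺ = {D, G}; {D} is not a superkey, so BCNF fails.
Because {G} is non-prime and the left side of D → G is not a superkey, the relation is not in 3NF.
Since {A} ⊂ {A, D} and {A}⁺ ⊇ {B, F} with {B, F} non-prime, there is a partial dependency; 2NF fails.

1NF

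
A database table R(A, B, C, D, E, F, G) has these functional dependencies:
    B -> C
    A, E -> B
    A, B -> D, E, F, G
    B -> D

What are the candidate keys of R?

{A} never appears on the right of any FD, so every key must include it.
{A, B}⁺ = {A, B, C, D, E, F, G}, which is every attribute, so {A, B} is a candidate key.
{A, E}⁺ = {A, B, C, D, E, F, G}, which is every attribute, so {A, E} is a candidate key.
Any other superkey properly contains one of these, so there are no further candidate keys.

{A, B}, {A, E}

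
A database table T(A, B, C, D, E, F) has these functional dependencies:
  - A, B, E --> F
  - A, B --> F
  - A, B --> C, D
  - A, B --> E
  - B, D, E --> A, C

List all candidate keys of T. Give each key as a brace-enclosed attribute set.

{B} never appears on the right of any FD, so every key must include it.
{A, B}⁺ = {A, B, C, D, E, F}, which is every attribute, so {A, B} is a candidate key.
{B, D, E}⁺ = {A, B, C, D, E, F}, which is every attribute, so {B, D, E} is a candidate key.
No proper subset of any of these is a key, and no other minimal superkey exists.

{A, B}, {B, D, E}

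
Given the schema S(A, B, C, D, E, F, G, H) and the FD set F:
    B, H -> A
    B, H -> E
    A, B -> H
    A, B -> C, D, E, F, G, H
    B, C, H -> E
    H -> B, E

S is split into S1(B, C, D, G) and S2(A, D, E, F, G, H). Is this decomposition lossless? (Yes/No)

No

S1 ∩ S2 = {D, G}; its closure under F is {D, G}.
Neither S1 nor S2 is contained in that closure, so the decomposition is lossy.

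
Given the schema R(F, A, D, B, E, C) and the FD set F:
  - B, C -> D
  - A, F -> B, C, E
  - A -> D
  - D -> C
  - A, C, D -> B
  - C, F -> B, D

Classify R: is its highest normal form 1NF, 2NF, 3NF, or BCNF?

Candidate key: {A, F}. Prime attributes: {A, F}.
B, C -> D breaks BCNF: {B, C}⁺ = {B, C, D}, so {B, C} is not a superkey.
Because {D} is non-prime and the left side of B, C -> D is not a superkey, the relation is not in 3NF.
{A} is a proper subset of the key {A, F}, and {A}⁺ contains the non-prime attributes {B, C, D} — a partial dependency, so 2NF is violated.

1NF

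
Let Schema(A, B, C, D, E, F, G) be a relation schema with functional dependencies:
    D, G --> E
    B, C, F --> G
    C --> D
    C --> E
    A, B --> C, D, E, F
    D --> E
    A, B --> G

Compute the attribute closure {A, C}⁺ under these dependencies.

{A, C, D, E}

Start with {A, C}.
C --> D applies; add {D} → now {A, C, D}.
C --> E applies; add {E} → now {A, C, D, E}.
No further FD applies.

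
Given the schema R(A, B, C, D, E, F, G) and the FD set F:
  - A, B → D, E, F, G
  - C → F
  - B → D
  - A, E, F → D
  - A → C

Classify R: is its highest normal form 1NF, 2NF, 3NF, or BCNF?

1NF

Candidate key: {A, B}. Prime attributes: {A, B}.
C → F: {C}⁺ = {C, F}, which is not all of the attributes, so the left side is not a superkey — BCNF is violated.
C → F determines the non-prime attribute {F} from a non-superkey — 3NF is violated.
Since {A} ⊂ {A, B} and {A}⁺ ⊇ {C, F} with {C, F} non-prime, there is a partial dependency; 2NF fails.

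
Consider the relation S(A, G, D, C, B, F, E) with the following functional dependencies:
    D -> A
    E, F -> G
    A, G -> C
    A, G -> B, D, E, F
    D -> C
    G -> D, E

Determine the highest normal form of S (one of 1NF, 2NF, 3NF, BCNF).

2NF

Candidate keys: {E, F}, {G}. Prime attributes: {E, F, G}.
D -> A breaks BCNF: {D}⁺ = {A, C, D}, so {D} is not a superkey.
Because {A} is non-prime and the left side of D -> A is not a superkey, the relation is not in 3NF.
No proper subset of a key has a non-prime attribute in its closure, so there is no partial dependency; 2NF holds.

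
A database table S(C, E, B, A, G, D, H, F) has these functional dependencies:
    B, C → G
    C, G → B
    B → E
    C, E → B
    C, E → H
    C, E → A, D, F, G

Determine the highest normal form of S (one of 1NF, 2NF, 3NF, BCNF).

3NF

Candidate keys: {B, C}, {C, E}, {C, G}. Prime attributes: {B, C, E, G}.
B → E: {B}⁺ = {B, E}, which is not all of the attributes, so the left side is not a superkey — BCNF is violated.
But every attribute on its right side ({E}) is prime, and the same holds for every other non-superkey FD, so 3NF still holds.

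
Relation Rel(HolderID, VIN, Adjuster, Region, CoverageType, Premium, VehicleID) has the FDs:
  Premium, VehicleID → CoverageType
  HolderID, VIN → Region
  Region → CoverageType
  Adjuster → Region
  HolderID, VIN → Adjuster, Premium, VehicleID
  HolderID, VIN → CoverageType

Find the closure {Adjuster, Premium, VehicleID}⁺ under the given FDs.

Start with {Adjuster, Premium, VehicleID}.
Premium, VehicleID → CoverageType applies; add {CoverageType} → now {Adjuster, CoverageType, Premium, VehicleID}.
Adjuster → Region applies; add {Region} → now {Adjuster, CoverageType, Premium, Region, VehicleID}.
No further FD applies.

{Adjuster, CoverageType, Premium, Region, VehicleID}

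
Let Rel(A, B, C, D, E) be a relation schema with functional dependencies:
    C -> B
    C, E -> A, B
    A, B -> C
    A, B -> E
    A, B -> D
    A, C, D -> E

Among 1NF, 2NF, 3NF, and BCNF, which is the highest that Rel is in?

3NF

Candidate keys: {A, B}, {A, C}, {C, E}. Prime attributes: {A, B, C, E}.
For C -> B we have {C}⁺ = {B, C}; {C} is not a superkey, so BCNF fails.
Since {B} ⊆ prime attributes and every other non-superkey FD also has a prime right side, the schema is in 3NF.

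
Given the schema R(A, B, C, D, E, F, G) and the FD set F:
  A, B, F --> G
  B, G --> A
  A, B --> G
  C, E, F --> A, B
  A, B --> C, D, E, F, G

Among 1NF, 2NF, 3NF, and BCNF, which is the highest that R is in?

BCNF

Candidate keys: {A, B}, {B, G}, {C, E, F}. Prime attributes: {A, B, C, E, F, G}.
The left-hand side of every FD is a superkey, so BCNF is satisfied.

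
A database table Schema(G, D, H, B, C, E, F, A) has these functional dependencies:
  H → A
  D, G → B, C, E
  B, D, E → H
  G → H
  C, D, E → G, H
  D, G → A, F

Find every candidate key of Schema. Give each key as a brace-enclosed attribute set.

{C, D, E}, {D, G}

{D} never appears on the right of any FD, so every key must include it.
{D, G} is a candidate key since {D, G}⁺ = {A, B, C, D, E, F, G, H} covers every attribute.
{C, D, E} is a candidate key since {C, D, E}⁺ = {A, B, C, D, E, F, G, H} covers every attribute.
These are minimal and exhaustive — every other superkey contains one of them.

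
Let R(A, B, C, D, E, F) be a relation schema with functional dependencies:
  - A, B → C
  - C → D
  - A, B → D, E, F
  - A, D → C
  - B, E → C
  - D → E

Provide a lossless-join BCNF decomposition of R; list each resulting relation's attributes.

{A, B, C, F}; {C, D}; {D, E}

Candidate key of the original relation: {A, B}.
In {A, B, C, D, E, F}, {C} is not a superkey ({C}⁺ restricted to this set is {C, D, E}), so split on C → D, E into {C, D, E} and {A, B, C, F}.
In {C, D, E}, {D} is not a superkey ({D}⁺ restricted to this set is {D, E}), so split on D → E into {D, E} and {C, D}.
{D, E}: every determinant is a superkey — BCNF.
{C, D}: every determinant is a superkey — BCNF.
{A, B, C, F}: every determinant is a superkey — BCNF.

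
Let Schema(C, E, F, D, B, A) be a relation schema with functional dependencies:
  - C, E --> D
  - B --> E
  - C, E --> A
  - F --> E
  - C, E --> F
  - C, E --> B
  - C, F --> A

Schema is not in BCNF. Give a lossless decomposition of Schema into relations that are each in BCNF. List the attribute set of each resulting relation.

{A, B, C, D, F}; {B, E}

Candidate keys of the original relation: {B, C}, {C, E}, {C, F}.
{A, B, C, D, E, F}: {B} determines {B, E} here but is not a superkey — split on B --> E, giving {B, E} and {A, B, C, D, F}.
{B, E}: every determinant is a superkey — BCNF.
{A, B, C, D, F}: every determinant is a superkey — BCNF.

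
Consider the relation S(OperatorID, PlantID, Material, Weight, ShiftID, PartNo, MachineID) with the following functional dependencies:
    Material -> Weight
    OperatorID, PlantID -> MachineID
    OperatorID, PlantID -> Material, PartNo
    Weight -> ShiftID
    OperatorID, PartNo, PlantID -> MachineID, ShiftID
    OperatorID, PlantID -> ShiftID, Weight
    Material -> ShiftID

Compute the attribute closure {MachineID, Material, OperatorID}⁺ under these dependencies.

{MachineID, Material, OperatorID, ShiftID, Weight}

Start with {MachineID, Material, OperatorID}.
Material -> Weight applies; add {Weight} → now {MachineID, Material, OperatorID, Weight}.
Weight -> ShiftID applies; add {ShiftID} → now {MachineID, Material, OperatorID, ShiftID, Weight}.
No further FD applies.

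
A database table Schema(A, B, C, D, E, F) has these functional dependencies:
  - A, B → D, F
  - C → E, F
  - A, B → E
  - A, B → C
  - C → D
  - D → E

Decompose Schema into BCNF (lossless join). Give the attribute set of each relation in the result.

Candidate key of the original relation: {A, B}.
{A, B, C, D, E, F}: {C} determines {C, D, E, F} here but is not a superkey — split on C → D, E, F, giving {C, D, E, F} and {A, B, C}.
{C, D, E, F}: {D} determines {D, E} here but is not a superkey — split on D → E, giving {D, E} and {C, D, F}.
{D, E} is in BCNF.
{C, D, F} is in BCNF.
{A, B, C} is in BCNF.

{A, B, C}; {C, D, F}; {D, E}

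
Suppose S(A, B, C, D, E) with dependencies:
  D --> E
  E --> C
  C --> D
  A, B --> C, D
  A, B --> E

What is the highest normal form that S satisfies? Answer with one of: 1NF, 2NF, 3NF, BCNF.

2NF

Candidate key: {A, B}. Prime attributes: {A, B}.
For D --> E we have {D}⁺ = {C, D, E}; {D} is not a superkey, so BCNF fails.
Because {E} is non-prime and the left side of D --> E is not a superkey, the relation is not in 3NF.
No non-prime attribute depends on a proper subset of any candidate key, so 2NF holds.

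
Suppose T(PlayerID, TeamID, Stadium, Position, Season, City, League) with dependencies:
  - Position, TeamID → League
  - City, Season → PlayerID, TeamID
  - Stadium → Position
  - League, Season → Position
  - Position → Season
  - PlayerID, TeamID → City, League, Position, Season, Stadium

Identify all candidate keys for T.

{City, Position}, {City, Season}, {City, Stadium}, {PlayerID, TeamID}

{City, Position} is a candidate key since {City, Position}⁺ = {City, League, PlayerID, Position, Season, Stadium, TeamID} covers every attribute.
{City, Season} is a candidate key since {City, Season}⁺ = {City, League, PlayerID, Position, Season, Stadium, TeamID} covers every attribute.
{City, Stadium} is a candidate key since {City, Stadium}⁺ = {City, League, PlayerID, Position, Season, Stadium, TeamID} covers every attribute.
{PlayerID, TeamID} is a candidate key since {PlayerID, TeamID}⁺ = {City, League, PlayerID, Position, Season, Stadium, TeamID} covers every attribute.
These are minimal and exhaustive — every other superkey contains one of them.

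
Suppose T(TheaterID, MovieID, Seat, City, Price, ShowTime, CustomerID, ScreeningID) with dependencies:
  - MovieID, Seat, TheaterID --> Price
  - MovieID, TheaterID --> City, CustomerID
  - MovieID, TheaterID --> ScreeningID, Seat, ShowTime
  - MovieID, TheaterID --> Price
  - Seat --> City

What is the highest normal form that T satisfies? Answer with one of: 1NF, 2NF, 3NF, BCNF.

Candidate key: {MovieID, TheaterID}. Prime attributes: {MovieID, TheaterID}.
Seat --> City: {Seat}⁺ = {City, Seat}, which is not all of the attributes, so the left side is not a superkey — BCNF is violated.
Because {City} is non-prime and the left side of Seat --> City is not a superkey, the relation is not in 3NF.
Checking every proper subset of each key, none determines a non-prime attribute — 2NF is satisfied.

2NF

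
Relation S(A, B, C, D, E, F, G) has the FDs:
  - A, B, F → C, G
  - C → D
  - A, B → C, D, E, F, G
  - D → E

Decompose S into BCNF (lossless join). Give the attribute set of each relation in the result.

{A, B, C, F, G}; {C, D}; {D, E}

Candidate key of the original relation: {A, B}.
{A, B, C, D, E, F, G}: {C} determines {C, D, E} here but is not a superkey — split on C → D, E, giving {C, D, E} and {A, B, C, F, G}.
{C, D, E}: {D} determines {D, E} here but is not a superkey — split on D → E, giving {D, E} and {C, D}.
{D, E}: every determinant is a superkey — BCNF.
{C, D}: every determinant is a superkey — BCNF.
{A, B, C, F, G}: every determinant is a superkey — BCNF.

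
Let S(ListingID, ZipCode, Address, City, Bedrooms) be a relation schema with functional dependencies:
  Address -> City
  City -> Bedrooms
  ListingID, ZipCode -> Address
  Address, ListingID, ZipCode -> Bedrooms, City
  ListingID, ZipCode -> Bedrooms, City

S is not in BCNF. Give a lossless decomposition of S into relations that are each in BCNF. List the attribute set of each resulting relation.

{Address, City}; {Address, ListingID, ZipCode}; {Bedrooms, City}

Candidate key of the original relation: {ListingID, ZipCode}.
Within {Address, Bedrooms, City, ListingID, ZipCode}: {Address}⁺ ∩ {Address, Bedrooms, City, ListingID, ZipCode} = {Address, Bedrooms, City}, not the whole set, so Address -> Bedrooms, City violates BCNF; decompose into {Address, Bedrooms, City} and {Address, ListingID, ZipCode}.
Within {Address, Bedrooms, City}: {City}⁺ ∩ {Address, Bedrooms, City} = {Bedrooms, City}, not the whole set, so City -> Bedrooms violates BCNF; decompose into {Bedrooms, City} and {Address, City}.
{Bedrooms, City}: every determinant is a superkey — BCNF.
{Address, City}: every determinant is a superkey — BCNF.
{Address, ListingID, ZipCode}: every determinant is a superkey — BCNF.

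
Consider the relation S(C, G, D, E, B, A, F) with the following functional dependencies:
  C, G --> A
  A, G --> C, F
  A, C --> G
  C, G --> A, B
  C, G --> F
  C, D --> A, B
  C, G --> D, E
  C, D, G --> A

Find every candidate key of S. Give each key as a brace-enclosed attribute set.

{A, C}, {A, G}, {C, D}, {C, G}

{A, C} is a candidate key since {A, C}⁺ = {A, B, C, D, E, F, G} covers every attribute.
{A, G} is a candidate key since {A, G}⁺ = {A, B, C, D, E, F, G} covers every attribute.
{C, D} is a candidate key since {C, D}⁺ = {A, B, C, D, E, F, G} covers every attribute.
{C, G} is a candidate key since {C, G}⁺ = {A, B, C, D, E, F, G} covers every attribute.
No proper subset of any of these is a key, and no other minimal superkey exists.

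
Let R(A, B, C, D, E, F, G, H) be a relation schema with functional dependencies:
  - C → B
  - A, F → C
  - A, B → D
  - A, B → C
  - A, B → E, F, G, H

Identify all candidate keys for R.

{A, B}, {A, C}, {A, F}

Attributes never on any right-hand side: {A} — every candidate key must contain it.
{A, B}⁺ = {A, B, C, D, E, F, G, H} — all of the relation — so {A, B} is a candidate key.
{A, C}⁺ = {A, B, C, D, E, F, G, H} — all of the relation — so {A, C} is a candidate key.
{A, F}⁺ = {A, B, C, D, E, F, G, H} — all of the relation — so {A, F} is a candidate key.
These are minimal and exhaustive — every other superkey contains one of them.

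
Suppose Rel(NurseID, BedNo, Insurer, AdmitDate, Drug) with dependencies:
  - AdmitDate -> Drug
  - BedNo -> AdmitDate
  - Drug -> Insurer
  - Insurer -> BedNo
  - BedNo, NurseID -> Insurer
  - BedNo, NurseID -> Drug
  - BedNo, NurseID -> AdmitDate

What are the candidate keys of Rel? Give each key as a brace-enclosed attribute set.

{NurseID} never appears on the right of any FD, so every key must include it.
{AdmitDate, NurseID}⁺ = {AdmitDate, BedNo, Drug, Insurer, NurseID} — all of the relation — so {AdmitDate, NurseID} is a candidate key.
{BedNo, NurseID}⁺ = {AdmitDate, BedNo, Drug, Insurer, NurseID} — all of the relation — so {BedNo, NurseID} is a candidate key.
{Drug, NurseID}⁺ = {AdmitDate, BedNo, Drug, Insurer, NurseID} — all of the relation — so {Drug, NurseID} is a candidate key.
{Insurer, NurseID}⁺ = {AdmitDate, BedNo, Drug, Insurer, NurseID} — all of the relation — so {Insurer, NurseID} is a candidate key.
These are minimal and exhaustive — every other superkey contains one of them.

{AdmitDate, NurseID}, {BedNo, NurseID}, {Drug, NurseID}, {Insurer, NurseID}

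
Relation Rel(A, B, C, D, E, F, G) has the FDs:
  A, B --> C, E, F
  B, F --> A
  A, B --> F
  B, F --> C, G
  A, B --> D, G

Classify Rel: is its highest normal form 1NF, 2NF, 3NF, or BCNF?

Candidate keys: {A, B}, {B, F}. Prime attributes: {A, B, F}.
The left-hand side of every FD is a superkey, so BCNF is satisfied.

BCNF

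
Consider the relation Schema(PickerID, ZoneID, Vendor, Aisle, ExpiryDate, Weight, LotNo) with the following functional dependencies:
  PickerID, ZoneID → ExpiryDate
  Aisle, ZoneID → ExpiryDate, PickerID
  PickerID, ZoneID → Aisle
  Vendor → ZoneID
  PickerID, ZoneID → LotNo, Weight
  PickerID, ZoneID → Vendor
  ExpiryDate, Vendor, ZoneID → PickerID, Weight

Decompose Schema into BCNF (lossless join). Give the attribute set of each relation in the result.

{Aisle, ExpiryDate, LotNo, PickerID, Vendor, Weight}; {Vendor, ZoneID}

Candidate keys of the original relation: {Aisle, Vendor}, {Aisle, ZoneID}, {ExpiryDate, Vendor}, {PickerID, Vendor}, {PickerID, ZoneID}.
In {Aisle, ExpiryDate, LotNo, PickerID, Vendor, Weight, ZoneID}, {Vendor} is not a superkey ({Vendor}⁺ restricted to this set is {Vendor, ZoneID}), so split on Vendor → ZoneID into {Vendor, ZoneID} and {Aisle, ExpiryDate, LotNo, PickerID, Vendor, Weight}.
{Vendor, ZoneID} has no BCNF violation.
{Aisle, ExpiryDate, LotNo, PickerID, Vendor, Weight} has no BCNF violation.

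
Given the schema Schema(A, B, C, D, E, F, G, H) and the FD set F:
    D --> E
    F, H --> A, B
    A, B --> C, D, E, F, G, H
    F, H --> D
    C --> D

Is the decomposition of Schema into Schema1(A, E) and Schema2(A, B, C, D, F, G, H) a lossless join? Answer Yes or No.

The shared attributes are {A} and {A}⁺ = {A}.
Neither Schema1 nor Schema2 is contained in that closure, so the decomposition is lossy.

No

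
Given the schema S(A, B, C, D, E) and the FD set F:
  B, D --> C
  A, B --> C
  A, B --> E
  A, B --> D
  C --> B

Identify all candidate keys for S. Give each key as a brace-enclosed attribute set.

{A, B}, {A, C}

Attributes never on any right-hand side: {A} — every candidate key must contain it.
Closure of {A, B} is {A, B, C, D, E}, the whole schema; {A, B} is a candidate key.
Closure of {A, C} is {A, B, C, D, E}, the whole schema; {A, C} is a candidate key.
Any other superkey properly contains one of these, so there are no further candidate keys.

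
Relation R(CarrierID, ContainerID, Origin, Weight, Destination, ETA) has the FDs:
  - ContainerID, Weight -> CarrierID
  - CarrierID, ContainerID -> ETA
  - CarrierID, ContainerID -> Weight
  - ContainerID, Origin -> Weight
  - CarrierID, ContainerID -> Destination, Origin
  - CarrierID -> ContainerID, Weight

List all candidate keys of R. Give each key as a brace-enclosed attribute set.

{CarrierID}, {ContainerID, Origin}, {ContainerID, Weight}

{CarrierID} is a candidate key since {CarrierID}⁺ = {CarrierID, ContainerID, Destination, ETA, Origin, Weight} covers every attribute.
{ContainerID, Origin} is a candidate key since {ContainerID, Origin}⁺ = {CarrierID, ContainerID, Destination, ETA, Origin, Weight} covers every attribute.
{ContainerID, Weight} is a candidate key since {ContainerID, Weight}⁺ = {CarrierID, ContainerID, Destination, ETA, Origin, Weight} covers every attribute.
These are minimal and exhaustive — every other superkey contains one of them.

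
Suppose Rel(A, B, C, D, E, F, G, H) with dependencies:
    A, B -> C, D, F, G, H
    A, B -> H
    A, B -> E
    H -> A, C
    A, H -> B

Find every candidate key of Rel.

{A, B}, {H}

{H}⁺ = {A, B, C, D, E, F, G, H}, which is every attribute, so {H} is a candidate key.
{A, B}⁺ = {A, B, C, D, E, F, G, H}, which is every attribute, so {A, B} is a candidate key.
No proper subset of any of these is a key, and no other minimal superkey exists.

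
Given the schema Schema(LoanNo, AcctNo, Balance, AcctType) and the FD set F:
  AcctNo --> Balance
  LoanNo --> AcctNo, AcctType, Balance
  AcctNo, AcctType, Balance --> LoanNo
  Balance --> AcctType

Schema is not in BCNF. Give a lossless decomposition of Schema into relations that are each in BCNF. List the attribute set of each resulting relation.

{AcctNo, Balance, LoanNo}; {AcctType, Balance}

Candidate keys of the original relation: {AcctNo}, {LoanNo}.
{AcctNo, AcctType, Balance, LoanNo}: {Balance} determines {AcctType, Balance} here but is not a superkey — split on Balance --> AcctType, giving {AcctType, Balance} and {AcctNo, Balance, LoanNo}.
{AcctType, Balance} has no BCNF violation.
{AcctNo, Balance, LoanNo} has no BCNF violation.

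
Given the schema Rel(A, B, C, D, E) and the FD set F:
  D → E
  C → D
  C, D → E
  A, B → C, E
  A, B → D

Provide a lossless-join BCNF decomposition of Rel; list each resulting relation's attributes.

Candidate key of the original relation: {A, B}.
{A, B, C, D, E}: {D} determines {D, E} here but is not a superkey — split on D → E, giving {D, E} and {A, B, C, D}.
{D, E} has no BCNF violation.
{A, B, C, D}: {C} determines {C, D} here but is not a superkey — split on C → D, giving {C, D} and {A, B, C}.
{C, D} has no BCNF violation.
{A, B, C} has no BCNF violation.

{A, B, C}; {C, D}; {D, E}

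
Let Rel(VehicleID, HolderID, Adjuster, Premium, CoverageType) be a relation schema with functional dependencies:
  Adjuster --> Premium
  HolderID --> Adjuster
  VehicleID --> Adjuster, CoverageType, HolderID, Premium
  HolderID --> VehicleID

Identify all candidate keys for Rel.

{HolderID}, {VehicleID}

{HolderID} is a candidate key since {HolderID}⁺ = {Adjuster, CoverageType, HolderID, Premium, VehicleID} covers every attribute.
{VehicleID} is a candidate key since {VehicleID}⁺ = {Adjuster, CoverageType, HolderID, Premium, VehicleID} covers every attribute.
Any other superkey properly contains one of these, so there are no further candidate keys.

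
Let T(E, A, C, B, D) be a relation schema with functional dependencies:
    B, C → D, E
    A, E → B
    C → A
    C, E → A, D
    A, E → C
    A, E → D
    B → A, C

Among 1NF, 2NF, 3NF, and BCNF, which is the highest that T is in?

Candidate keys: {A, E}, {B}, {C, E}. Prime attributes: {A, B, C, E}.
C → A breaks BCNF: {C}⁺ = {A, C}, so {C} is not a superkey.
Its right-hand attributes {A} are all prime, as are those of every other non-superkey FD — the relation is in 3NF.

3NF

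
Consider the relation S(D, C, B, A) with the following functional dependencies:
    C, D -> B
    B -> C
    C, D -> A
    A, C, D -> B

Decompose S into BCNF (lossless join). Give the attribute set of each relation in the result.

Candidate keys of the original relation: {B, D}, {C, D}.
Within {A, B, C, D}: {B}⁺ ∩ {A, B, C, D} = {B, C}, not the whole set, so B -> C violates BCNF; decompose into {B, C} and {A, B, D}.
{B, C} has no BCNF violation.
{A, B, D} has no BCNF violation.

{A, B, D}; {B, C}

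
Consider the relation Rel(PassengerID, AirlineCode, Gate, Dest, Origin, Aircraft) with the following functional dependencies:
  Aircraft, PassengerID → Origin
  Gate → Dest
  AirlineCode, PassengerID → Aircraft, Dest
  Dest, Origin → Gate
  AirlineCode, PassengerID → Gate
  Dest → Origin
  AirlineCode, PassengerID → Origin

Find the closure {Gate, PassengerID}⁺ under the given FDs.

{Dest, Gate, Origin, PassengerID}

Start with {Gate, PassengerID}.
Gate → Dest applies; add {Dest} → now {Dest, Gate, PassengerID}.
Dest → Origin applies; add {Origin} → now {Dest, Gate, Origin, PassengerID}.
No further FD applies.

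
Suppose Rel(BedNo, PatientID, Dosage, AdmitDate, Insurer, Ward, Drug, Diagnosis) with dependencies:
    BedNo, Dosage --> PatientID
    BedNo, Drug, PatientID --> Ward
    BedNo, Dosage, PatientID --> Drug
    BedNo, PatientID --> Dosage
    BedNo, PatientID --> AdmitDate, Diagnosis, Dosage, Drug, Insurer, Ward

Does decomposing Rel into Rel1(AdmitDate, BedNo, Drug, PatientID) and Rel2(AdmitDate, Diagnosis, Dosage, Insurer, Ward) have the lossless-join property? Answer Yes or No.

No

Rel1 ∩ Rel2 = {AdmitDate}; its closure under F is {AdmitDate}.
Neither Rel1 nor Rel2 is contained in that closure, so the decomposition is lossy.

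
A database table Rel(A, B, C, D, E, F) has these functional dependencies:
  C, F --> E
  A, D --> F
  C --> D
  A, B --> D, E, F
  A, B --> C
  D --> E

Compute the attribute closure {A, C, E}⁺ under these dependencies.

Start with {A, C, E}.
C --> D applies; add {D} → now {A, C, D, E}.
A, D --> F applies; add {F} → now {A, C, D, E, F}.
No further FD applies.

{A, C, D, E, F}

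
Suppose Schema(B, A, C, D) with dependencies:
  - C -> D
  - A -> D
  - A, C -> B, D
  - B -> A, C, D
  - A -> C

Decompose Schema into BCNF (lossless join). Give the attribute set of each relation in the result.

Candidate keys of the original relation: {A}, {B}.
Within {A, B, C, D}: {C}⁺ ∩ {A, B, C, D} = {C, D}, not the whole set, so C -> D violates BCNF; decompose into {C, D} and {A, B, C}.
{C, D}: every determinant is a superkey — BCNF.
{A, B, C}: every determinant is a superkey — BCNF.

{A, B, C}; {C, D}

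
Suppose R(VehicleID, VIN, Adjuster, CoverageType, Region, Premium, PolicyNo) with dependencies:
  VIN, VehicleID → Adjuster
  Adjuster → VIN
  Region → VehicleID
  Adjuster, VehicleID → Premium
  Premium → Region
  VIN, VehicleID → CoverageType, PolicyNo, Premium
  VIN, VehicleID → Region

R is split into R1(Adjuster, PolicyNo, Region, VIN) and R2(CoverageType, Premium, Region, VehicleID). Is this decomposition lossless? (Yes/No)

No

Common attributes: {Region}; their closure is {Region, VehicleID}.
R1 ⊄ {Region, VehicleID} and R2 ⊄ {Region, VehicleID}, so the split is lossy.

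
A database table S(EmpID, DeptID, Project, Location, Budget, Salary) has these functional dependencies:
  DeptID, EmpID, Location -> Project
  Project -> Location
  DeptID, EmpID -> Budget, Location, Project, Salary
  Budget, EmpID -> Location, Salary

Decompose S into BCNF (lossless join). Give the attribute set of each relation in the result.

{Budget, DeptID, EmpID, Project}; {Budget, EmpID, Salary}; {Location, Project}

Candidate key of the original relation: {DeptID, EmpID}.
Within {Budget, DeptID, EmpID, Location, Project, Salary}: {Project}⁺ ∩ {Budget, DeptID, EmpID, Location, Project, Salary} = {Location, Project}, not the whole set, so Project -> Location violates BCNF; decompose into {Location, Project} and {Budget, DeptID, EmpID, Project, Salary}.
{Location, Project} has no BCNF violation.
Within {Budget, DeptID, EmpID, Project, Salary}: {Budget, EmpID}⁺ ∩ {Budget, DeptID, EmpID, Project, Salary} = {Budget, EmpID, Salary}, not the whole set, so Budget, EmpID -> Salary violates BCNF; decompose into {Budget, EmpID, Salary} and {Budget, DeptID, EmpID, Project}.
{Budget, EmpID, Salary} has no BCNF violation.
{Budget, DeptID, EmpID, Project} has no BCNF violation.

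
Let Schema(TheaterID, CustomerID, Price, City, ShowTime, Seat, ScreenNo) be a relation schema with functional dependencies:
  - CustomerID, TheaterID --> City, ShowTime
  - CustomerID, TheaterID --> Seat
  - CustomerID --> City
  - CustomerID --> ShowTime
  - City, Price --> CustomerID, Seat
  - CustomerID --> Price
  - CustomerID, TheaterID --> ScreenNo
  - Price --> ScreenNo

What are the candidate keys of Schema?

Attributes never on any right-hand side: {TheaterID} — every candidate key must contain it.
{CustomerID, TheaterID}⁺ = {City, CustomerID, Price, ScreenNo, Seat, ShowTime, TheaterID}, which is every attribute, so {CustomerID, TheaterID} is a candidate key.
{City, Price, TheaterID}⁺ = {City, CustomerID, Price, ScreenNo, Seat, ShowTime, TheaterID}, which is every attribute, so {City, Price, TheaterID} is a candidate key.
These are minimal and exhaustive — every other superkey contains one of them.

{City, Price, TheaterID}, {CustomerID, TheaterID}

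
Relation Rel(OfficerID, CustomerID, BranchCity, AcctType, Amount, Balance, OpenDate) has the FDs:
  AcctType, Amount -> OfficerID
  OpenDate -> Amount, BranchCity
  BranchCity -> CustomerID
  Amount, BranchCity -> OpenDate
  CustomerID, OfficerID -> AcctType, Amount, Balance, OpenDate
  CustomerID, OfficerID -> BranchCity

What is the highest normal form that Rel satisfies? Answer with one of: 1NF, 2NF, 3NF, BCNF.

Candidate keys: {AcctType, Amount, BranchCity}, {AcctType, Amount, CustomerID}, {AcctType, OpenDate}, {BranchCity, OfficerID}, {CustomerID, OfficerID}, {OfficerID, OpenDate}. Prime attributes: {AcctType, Amount, BranchCity, CustomerID, OfficerID, OpenDate}.
AcctType, Amount -> OfficerID breaks BCNF: {AcctType, Amount}⁺ = {AcctType, Amount, OfficerID}, so {AcctType, Amount} is not a superkey.
Its right-hand attributes {OfficerID} are all prime, as are those of every other non-superkey FD — the relation is in 3NF.

3NF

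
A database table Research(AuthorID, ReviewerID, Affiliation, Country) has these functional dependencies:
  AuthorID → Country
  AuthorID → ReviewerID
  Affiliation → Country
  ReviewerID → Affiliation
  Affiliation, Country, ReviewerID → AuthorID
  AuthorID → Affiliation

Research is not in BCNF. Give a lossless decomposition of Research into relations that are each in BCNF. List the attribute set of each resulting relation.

{Affiliation, AuthorID, ReviewerID}; {Affiliation, Country}

Candidate keys of the original relation: {AuthorID}, {ReviewerID}.
{Affiliation, AuthorID, Country, ReviewerID}: {Affiliation} determines {Affiliation, Country} here but is not a superkey — split on Affiliation → Country, giving {Affiliation, Country} and {Affiliation, AuthorID, ReviewerID}.
{Affiliation, Country}: every determinant is a superkey — BCNF.
{Affiliation, AuthorID, ReviewerID}: every determinant is a superkey — BCNF.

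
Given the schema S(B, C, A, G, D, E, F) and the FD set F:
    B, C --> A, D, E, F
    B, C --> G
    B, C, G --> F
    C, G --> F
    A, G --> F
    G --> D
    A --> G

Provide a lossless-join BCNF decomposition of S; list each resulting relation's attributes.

Candidate key of the original relation: {B, C}.
{A, B, C, D, E, F, G}: {C, G} determines {C, D, F, G} here but is not a superkey — split on C, G --> D, F, giving {C, D, F, G} and {A, B, C, E, G}.
{C, D, F, G}: {G} determines {D, G} here but is not a superkey — split on G --> D, giving {D, G} and {C, F, G}.
{D, G}: every determinant is a superkey — BCNF.
{C, F, G}: every determinant is a superkey — BCNF.
{A, B, C, E, G}: {A} determines {A, G} here but is not a superkey — split on A --> G, giving {A, G} and {A, B, C, E}.
{A, G}: every determinant is a superkey — BCNF.
{A, B, C, E}: every determinant is a superkey — BCNF.

{A, B, C, E}; {A, G}; {C, F, G}; {D, G}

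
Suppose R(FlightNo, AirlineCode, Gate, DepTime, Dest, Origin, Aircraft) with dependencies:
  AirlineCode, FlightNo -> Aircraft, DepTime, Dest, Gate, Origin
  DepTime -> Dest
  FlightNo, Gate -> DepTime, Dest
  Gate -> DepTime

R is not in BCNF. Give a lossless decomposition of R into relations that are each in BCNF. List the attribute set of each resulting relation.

Candidate key of the original relation: {AirlineCode, FlightNo}.
Within {Aircraft, AirlineCode, DepTime, Dest, FlightNo, Gate, Origin}: {DepTime}⁺ ∩ {Aircraft, AirlineCode, DepTime, Dest, FlightNo, Gate, Origin} = {DepTime, Dest}, not the whole set, so DepTime -> Dest violates BCNF; decompose into {DepTime, Dest} and {Aircraft, AirlineCode, DepTime, FlightNo, Gate, Origin}.
{DepTime, Dest} has no BCNF violation.
Within {Aircraft, AirlineCode, DepTime, FlightNo, Gate, Origin}: {FlightNo, Gate}⁺ ∩ {Aircraft, AirlineCode, DepTime, FlightNo, Gate, Origin} = {DepTime, FlightNo, Gate}, not the whole set, so FlightNo, Gate -> DepTime violates BCNF; decompose into {DepTime, FlightNo, Gate} and {Aircraft, AirlineCode, FlightNo, Gate, Origin}.
Within {DepTime, FlightNo, Gate}: {Gate}⁺ ∩ {DepTime, FlightNo, Gate} = {DepTime, Gate}, not the whole set, so Gate -> DepTime violates BCNF; decompose into {DepTime, Gate} and {FlightNo, Gate}.
{DepTime, Gate} has no BCNF violation.
{FlightNo, Gate} has no BCNF violation.
{Aircraft, AirlineCode, FlightNo, Gate, Origin} has no BCNF violation.

{Aircraft, AirlineCode, FlightNo, Gate, Origin}; {DepTime, Dest}; {DepTime, Gate}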